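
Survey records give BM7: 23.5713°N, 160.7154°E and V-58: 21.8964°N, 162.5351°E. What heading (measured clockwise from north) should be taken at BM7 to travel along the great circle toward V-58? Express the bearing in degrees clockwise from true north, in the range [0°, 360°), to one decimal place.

Δλ = 1.8197°
y = sin Δλ · cos φ₂ = 0.029464
x = cos φ₁ sin φ₂ − sin φ₁ cos φ₂ cos Δλ = -0.029041
θ = atan2(y, x) = 134.5863° → 134.5863° (mod 360°)

134.6°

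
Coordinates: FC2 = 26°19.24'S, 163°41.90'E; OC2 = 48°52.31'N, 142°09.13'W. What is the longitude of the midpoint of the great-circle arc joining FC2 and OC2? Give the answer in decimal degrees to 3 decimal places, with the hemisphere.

FC2: φ = -26.32067°, λ = +163.69833°
OC2: φ = +48.87183°, λ = -142.15217°
Bx = cos φ₂ cos Δλ = 0.385223,  By = cos φ₂ sin Δλ = 0.533134
φₘ = atan2(sin φ₁ + sin φ₂, √((cos φ₁ + Bx)² + By²)) = 12.58373°
λₘ = λ₁ + atan2(By, cos φ₁ + Bx) = -173.71399°

173.714°W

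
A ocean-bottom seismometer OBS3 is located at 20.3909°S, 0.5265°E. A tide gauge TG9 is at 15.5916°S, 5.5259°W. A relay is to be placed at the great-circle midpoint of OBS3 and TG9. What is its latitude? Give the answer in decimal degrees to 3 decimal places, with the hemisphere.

18.015°S

Bx = cos φ₂ cos Δλ = 0.957833,  By = cos φ₂ sin Δλ = -0.101558
φₘ = atan2(sin φ₁ + sin φ₂, √((cos φ₁ + Bx)² + By²)) = -18.01475°
λₘ = λ₁ + atan2(By, cos φ₁ + Bx) = -2.54092°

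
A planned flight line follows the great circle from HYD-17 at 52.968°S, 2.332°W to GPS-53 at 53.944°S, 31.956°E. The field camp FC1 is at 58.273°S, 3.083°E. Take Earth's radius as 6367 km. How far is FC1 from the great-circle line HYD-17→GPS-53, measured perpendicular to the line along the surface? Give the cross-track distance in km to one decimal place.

δ₁₃ = central angle HYD-17→FC1 = 0.106791 rad  (haversine)
θ₁₃ = bearing HYD-17→FC1 = 152.252°,  θ₁₂ = bearing HYD-17→GPS-53 = 106.575°
dₓₜ = R·arcsin(sin δ₁₃ · sin(θ₁₃ − θ₁₂)) = 6367·arcsin(0.10659·sin(45.677°)) = 485.986 km
|dₓₜ| = 485.986 km

486.0 km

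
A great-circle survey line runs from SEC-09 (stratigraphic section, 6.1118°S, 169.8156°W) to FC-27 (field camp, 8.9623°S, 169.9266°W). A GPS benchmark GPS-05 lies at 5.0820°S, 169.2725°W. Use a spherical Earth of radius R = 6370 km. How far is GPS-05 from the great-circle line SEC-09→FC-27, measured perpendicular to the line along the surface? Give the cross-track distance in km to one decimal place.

δ₁₃ = central angle SEC-09→GPS-05 = 0.020299 rad  (haversine)
θ₁₃ = bearing SEC-09→GPS-05 = 27.721°,  θ₁₂ = bearing SEC-09→FC-27 = 182.204°
dₓₜ = R·arcsin(sin δ₁₃ · sin(θ₁₃ − θ₁₂)) = 6370·arcsin(0.02030·sin(-154.483°)) = -55.697 km
|dₓₜ| = 55.697 km

55.7 km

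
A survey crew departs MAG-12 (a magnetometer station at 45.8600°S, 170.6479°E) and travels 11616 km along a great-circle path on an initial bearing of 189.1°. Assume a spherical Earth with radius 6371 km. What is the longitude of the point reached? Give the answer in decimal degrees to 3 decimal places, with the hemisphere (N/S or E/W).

0.744°E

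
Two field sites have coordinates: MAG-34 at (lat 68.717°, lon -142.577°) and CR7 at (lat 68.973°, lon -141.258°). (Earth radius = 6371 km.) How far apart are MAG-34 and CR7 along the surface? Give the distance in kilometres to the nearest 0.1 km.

Δφ = 0.2560°,  Δλ = 1.3190°
a = sin²(Δφ/2) + cos φ₁ cos φ₂ sin²(Δλ/2) = 0.000022
c = 2·arcsin(√a) = 0.009433 rad = 0.5405°
d = R·c = 6371 × 0.009433 = 60.1 km

60.1 km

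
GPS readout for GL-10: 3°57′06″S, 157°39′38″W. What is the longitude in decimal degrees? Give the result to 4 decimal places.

157.6606°W

157° + 39′/60 + 38″/3600 = 157 + 0.65000 + 0.01056 = 157.6606°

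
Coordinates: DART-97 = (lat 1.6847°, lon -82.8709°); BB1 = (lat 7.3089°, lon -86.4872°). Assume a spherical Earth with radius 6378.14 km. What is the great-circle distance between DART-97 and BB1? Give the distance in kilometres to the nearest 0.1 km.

743.6 km

Δφ = 5.6242°,  Δλ = -3.6163°
a = sin²(Δφ/2) + cos φ₁ cos φ₂ sin²(Δλ/2) = 0.003394
c = 2·arcsin(√a) = 0.116583 rad = 6.6797°
d = R·c = 6378.14 × 0.116583 = 743.6 km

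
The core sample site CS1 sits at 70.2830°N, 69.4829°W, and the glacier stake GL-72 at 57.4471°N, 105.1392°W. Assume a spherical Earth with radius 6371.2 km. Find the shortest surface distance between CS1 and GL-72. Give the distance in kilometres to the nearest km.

Δφ = -12.8359°,  Δλ = -35.6563°
a = sin²(Δφ/2) + cos φ₁ cos φ₂ sin²(Δλ/2) = 0.029511
c = 2·arcsin(√a) = 0.345288 rad = 19.7836°
d = R·c = 6371.2 × 0.345288 = 2199.9 km

2200 km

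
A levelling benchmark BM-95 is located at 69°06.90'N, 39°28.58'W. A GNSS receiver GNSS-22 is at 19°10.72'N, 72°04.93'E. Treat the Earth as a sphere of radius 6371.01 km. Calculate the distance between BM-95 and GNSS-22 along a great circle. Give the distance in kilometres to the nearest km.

8834 km

BM-95: φ = +69.11500°, λ = -39.47633°
GNSS-22: φ = +19.17867°, λ = +72.08217°
Δφ = -49.9363°,  Δλ = 111.5585°
a = sin²(Δφ/2) + cos φ₁ cos φ₂ sin²(Δλ/2) = 0.408396
c = 2·arcsin(√a) = 1.386548 rad = 79.4434°
d = R·c = 6371.01 × 1.386548 = 8833.7 km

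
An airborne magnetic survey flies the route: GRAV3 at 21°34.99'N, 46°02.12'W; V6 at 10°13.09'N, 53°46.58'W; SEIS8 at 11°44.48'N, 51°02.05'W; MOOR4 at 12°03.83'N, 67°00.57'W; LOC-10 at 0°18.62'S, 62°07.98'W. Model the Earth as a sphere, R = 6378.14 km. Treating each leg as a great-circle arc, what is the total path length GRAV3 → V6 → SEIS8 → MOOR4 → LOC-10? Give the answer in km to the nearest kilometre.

GRAV3: φ = +21.58317°, λ = -46.03533°
V6: φ = +10.21817°, λ = -53.77633°
SEIS8: φ = +11.74133°, λ = -51.03417°
MOOR4: φ = +12.06383°, λ = -67.00950°
LOC-10: φ = -0.31033°, λ = -62.13300°
GRAV3→V6: c = 0.236977 rad, d = 1511.47 km
V6→SEIS8: c = 0.053982 rad, d = 344.30 km
SEIS8→MOOR4: c = 0.272847 rad, d = 1740.26 km
MOOR4→LOC-10: c = 0.231910 rad, d = 1479.15 km
Total = 1511.47 + 344.30 + 1740.26 + 1479.15 = 5075.19 km

5075 km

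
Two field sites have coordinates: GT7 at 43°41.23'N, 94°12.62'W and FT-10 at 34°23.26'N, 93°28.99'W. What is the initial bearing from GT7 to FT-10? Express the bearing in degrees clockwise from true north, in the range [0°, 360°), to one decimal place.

GT7: φ = +43.68717°, λ = -94.21033°
FT-10: φ = +34.38767°, λ = -93.48317°
Δλ = 0.7272°
y = sin Δλ · cos φ₂ = 0.010473
x = cos φ₁ sin φ₂ − sin φ₁ cos φ₂ cos Δλ = -0.161549
θ = atan2(y, x) = 176.2907° → 176.2907° (mod 360°)

176.3°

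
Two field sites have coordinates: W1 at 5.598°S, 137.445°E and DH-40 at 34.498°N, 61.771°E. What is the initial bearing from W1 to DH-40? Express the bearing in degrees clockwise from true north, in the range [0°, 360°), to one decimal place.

306.2°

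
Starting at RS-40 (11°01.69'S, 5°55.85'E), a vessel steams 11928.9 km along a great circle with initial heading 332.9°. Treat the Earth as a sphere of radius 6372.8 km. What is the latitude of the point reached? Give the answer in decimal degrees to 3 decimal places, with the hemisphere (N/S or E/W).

RS-40: φ = -11.02817°, λ = +5.93083°
δ = d/R = 11928.9/6372.8 = 1.871846 rad
φ₂ = arcsin(sin φ₁ cos δ + cos φ₁ sin δ cos θ)
   = arcsin(-0.19129·-0.29652 + 0.98153·0.95503·0.89021) = 63.02424°
λ₂ = λ₁ + atan2(sin θ sin δ cos φ₁, cos δ − sin φ₁ sin φ₂) = -100.51415°

63.024°N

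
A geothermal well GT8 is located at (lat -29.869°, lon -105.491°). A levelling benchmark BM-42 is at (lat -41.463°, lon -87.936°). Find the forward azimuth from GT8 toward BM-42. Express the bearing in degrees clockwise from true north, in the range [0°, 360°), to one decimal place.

Δλ = 17.5550°
y = sin Δλ · cos φ₂ = 0.226030
x = cos φ₁ sin φ₂ − sin φ₁ cos φ₂ cos Δλ = -0.218356
θ = atan2(y, x) = 134.0107° → 134.0107° (mod 360°)

134.0°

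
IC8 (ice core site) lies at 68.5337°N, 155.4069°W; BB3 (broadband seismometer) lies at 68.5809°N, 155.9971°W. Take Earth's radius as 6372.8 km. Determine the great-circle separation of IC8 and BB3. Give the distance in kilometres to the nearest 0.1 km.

24.6 km

Δφ = 0.0472°,  Δλ = -0.5902°
a = sin²(Δφ/2) + cos φ₁ cos φ₂ sin²(Δλ/2) = 0.000004
c = 2·arcsin(√a) = 0.003855 rad = 0.2209°
d = R·c = 6372.8 × 0.003855 = 24.6 km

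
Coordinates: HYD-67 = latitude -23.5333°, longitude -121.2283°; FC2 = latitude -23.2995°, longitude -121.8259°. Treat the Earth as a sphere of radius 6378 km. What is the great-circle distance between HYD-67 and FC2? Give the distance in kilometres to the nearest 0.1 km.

66.4 km

Δφ = 0.2338°,  Δλ = -0.5976°
a = sin²(Δφ/2) + cos φ₁ cos φ₂ sin²(Δλ/2) = 0.000027
c = 2·arcsin(√a) = 0.010405 rad = 0.5961°
d = R·c = 6378 × 0.010405 = 66.4 km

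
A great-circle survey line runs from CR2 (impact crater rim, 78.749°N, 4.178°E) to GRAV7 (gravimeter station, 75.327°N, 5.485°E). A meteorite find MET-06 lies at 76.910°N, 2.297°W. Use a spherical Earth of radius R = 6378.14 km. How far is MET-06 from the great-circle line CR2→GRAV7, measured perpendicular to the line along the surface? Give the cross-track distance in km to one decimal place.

181.0 km

δ₁₃ = central angle CR2→MET-06 = 0.039926 rad  (haversine)
θ₁₃ = bearing CR2→MET-06 = 219.782°,  θ₁₂ = bearing CR2→GRAV7 = 174.465°
dₓₜ = R·arcsin(sin δ₁₃ · sin(θ₁₃ − θ₁₂)) = 6378.14·arcsin(0.03992·sin(45.316°)) = 181.034 km
|dₓₜ| = 181.034 km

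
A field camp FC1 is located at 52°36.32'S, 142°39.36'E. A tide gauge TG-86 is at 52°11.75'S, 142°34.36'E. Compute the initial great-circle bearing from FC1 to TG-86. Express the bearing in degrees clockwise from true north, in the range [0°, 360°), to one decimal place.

352.9°

FC1: φ = -52.60533°, λ = +142.65600°
TG-86: φ = -52.19583°, λ = +142.57267°
Δλ = -0.0833°
y = sin Δλ · cos φ₂ = -0.000892
x = cos φ₁ sin φ₂ − sin φ₁ cos φ₂ cos Δλ = 0.007147
θ = atan2(y, x) = -7.1108° → 352.8892° (mod 360°)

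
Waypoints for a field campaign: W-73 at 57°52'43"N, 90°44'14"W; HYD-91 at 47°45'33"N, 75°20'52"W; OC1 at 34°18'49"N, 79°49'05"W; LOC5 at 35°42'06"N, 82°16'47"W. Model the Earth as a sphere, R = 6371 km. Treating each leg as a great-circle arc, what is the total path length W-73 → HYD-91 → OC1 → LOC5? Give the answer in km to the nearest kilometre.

W-73: φ = +57.87861°, λ = -90.73722°
HYD-91: φ = +47.75917°, λ = -75.34778°
OC1: φ = +34.31361°, λ = -79.81806°
LOC5: φ = +35.70167°, λ = -82.27972°
W-73→HYD-91: c = 0.238780 rad, d = 1521.27 km
HYD-91→OC1: c = 0.241827 rad, d = 1540.68 km
OC1→LOC5: c = 0.042721 rad, d = 272.18 km
Total = 1521.27 + 1540.68 + 272.18 = 3334.12 km

3334 km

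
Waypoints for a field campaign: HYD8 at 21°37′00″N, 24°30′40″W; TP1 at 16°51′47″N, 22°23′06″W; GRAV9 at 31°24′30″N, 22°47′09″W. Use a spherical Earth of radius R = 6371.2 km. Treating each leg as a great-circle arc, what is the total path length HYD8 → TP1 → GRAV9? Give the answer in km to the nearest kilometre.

HYD8: φ = +21.61667°, λ = -24.51111°
TP1: φ = +16.86306°, λ = -22.38500°
GRAV9: φ = +31.40833°, λ = -22.78583°
HYD8→TP1: c = 0.090055 rad, d = 573.76 km
TP1→GRAV9: c = 0.253943 rad, d = 1617.92 km
Total = 573.76 + 1617.92 = 2191.68 km

2192 km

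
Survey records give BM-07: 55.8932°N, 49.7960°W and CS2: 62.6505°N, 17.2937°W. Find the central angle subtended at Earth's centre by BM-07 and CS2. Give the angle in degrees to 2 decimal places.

17.69°

Δφ = 6.7573°,  Δλ = 32.5023°
a = sin²(Δφ/2) + cos φ₁ cos φ₂ sin²(Δλ/2) = 0.023648
c = 2·arcsin(√a) = 0.308785 rad = 17.6921°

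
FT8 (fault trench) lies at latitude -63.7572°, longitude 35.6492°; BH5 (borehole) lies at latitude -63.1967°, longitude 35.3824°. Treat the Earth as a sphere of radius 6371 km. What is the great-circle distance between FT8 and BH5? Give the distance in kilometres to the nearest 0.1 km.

63.7 km

Δφ = 0.5605°,  Δλ = -0.2668°
a = sin²(Δφ/2) + cos φ₁ cos φ₂ sin²(Δλ/2) = 0.000025
c = 2·arcsin(√a) = 0.010001 rad = 0.5730°
d = R·c = 6371 × 0.010001 = 63.7 km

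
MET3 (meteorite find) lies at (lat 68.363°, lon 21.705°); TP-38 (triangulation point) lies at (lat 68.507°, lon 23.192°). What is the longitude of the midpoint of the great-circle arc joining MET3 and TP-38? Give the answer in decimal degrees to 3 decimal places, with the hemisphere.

Bx = cos φ₂ cos Δλ = 0.366264,  By = cos φ₂ sin Δλ = 0.009508
φₘ = atan2(sin φ₁ + sin φ₂, √((cos φ₁ + Bx)² + By²)) = 68.43665°
λₘ = λ₁ + atan2(By, cos φ₁ + Bx) = 22.44614°

22.446°E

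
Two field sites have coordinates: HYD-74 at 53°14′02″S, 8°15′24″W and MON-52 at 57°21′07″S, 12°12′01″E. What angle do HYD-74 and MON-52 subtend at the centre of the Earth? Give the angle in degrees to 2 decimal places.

HYD-74: φ = -53.23389°, λ = -8.25667°
MON-52: φ = -57.35194°, λ = +12.20028°
Δφ = -4.1181°,  Δλ = 20.4569°
a = sin²(Δφ/2) + cos φ₁ cos φ₂ sin²(Δλ/2) = 0.011473
c = 2·arcsin(√a) = 0.214635 rad = 12.2977°

12.30°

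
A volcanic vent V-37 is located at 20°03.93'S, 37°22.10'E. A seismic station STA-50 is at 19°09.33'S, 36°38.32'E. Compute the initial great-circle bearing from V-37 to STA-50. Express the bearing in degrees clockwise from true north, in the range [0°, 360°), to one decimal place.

V-37: φ = -20.06550°, λ = +37.36833°
STA-50: φ = -19.15550°, λ = +36.63867°
Δλ = -0.7297°
y = sin Δλ · cos φ₂ = -0.012030
x = cos φ₁ sin φ₂ − sin φ₁ cos φ₂ cos Δλ = 0.015856
θ = atan2(y, x) = -37.1877° → 322.8123° (mod 360°)

322.8°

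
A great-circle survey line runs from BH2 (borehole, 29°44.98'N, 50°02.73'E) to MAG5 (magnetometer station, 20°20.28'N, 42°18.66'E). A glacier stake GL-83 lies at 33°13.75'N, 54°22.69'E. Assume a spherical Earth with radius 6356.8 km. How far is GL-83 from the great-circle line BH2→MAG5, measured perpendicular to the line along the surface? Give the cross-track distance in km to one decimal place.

70.6 km

BH2: φ = +29.74967°, λ = +50.04550°
MAG5: φ = +20.33800°, λ = +42.31100°
GL-83: φ = +33.22917°, λ = +54.37817°
δ₁₃ = central angle BH2→GL-83 = 0.088560 rad  (haversine)
θ₁₃ = bearing BH2→GL-83 = 45.603°,  θ₁₂ = bearing BH2→MAG5 = 218.386°
dₓₜ = R·arcsin(sin δ₁₃ · sin(θ₁₃ − θ₁₂)) = 6356.8·arcsin(0.08844·sin(-172.783°)) = -70.630 km
|dₓₜ| = 70.630 km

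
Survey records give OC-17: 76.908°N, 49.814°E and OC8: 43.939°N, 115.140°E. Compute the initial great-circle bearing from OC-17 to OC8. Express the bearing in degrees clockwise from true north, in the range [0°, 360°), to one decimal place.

Δλ = 65.3260°
y = sin Δλ · cos φ₂ = 0.654334
x = cos φ₁ sin φ₂ − sin φ₁ cos φ₂ cos Δλ = -0.135610
θ = atan2(y, x) = 101.7087° → 101.7087° (mod 360°)

101.7°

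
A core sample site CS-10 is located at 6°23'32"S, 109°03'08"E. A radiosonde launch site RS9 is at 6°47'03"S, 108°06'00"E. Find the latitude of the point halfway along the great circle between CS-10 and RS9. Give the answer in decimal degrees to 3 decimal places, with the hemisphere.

CS-10: φ = -6.39222°, λ = +109.05222°
RS9: φ = -6.78417°, λ = +108.10000°
Bx = cos φ₂ cos Δλ = 0.992861,  By = cos φ₂ sin Δλ = -0.016502
φₘ = atan2(sin φ₁ + sin φ₂, √((cos φ₁ + Bx)² + By²)) = -6.58842°
λₘ = λ₁ + atan2(By, cos φ₁ + Bx) = 108.57630°

6.588°S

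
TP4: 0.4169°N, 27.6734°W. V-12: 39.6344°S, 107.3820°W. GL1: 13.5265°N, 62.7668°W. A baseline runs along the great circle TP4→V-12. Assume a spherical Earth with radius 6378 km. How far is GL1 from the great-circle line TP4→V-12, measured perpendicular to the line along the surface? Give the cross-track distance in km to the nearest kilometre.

δ₁₃ = central angle TP4→GL1 = 0.648152 rad  (haversine)
θ₁₃ = bearing TP4→GL1 = 292.199°,  θ₁₂ = bearing TP4→V-12 = 229.865°
dₓₜ = R·arcsin(sin δ₁₃ · sin(θ₁₃ − θ₁₂)) = 6378·arcsin(0.60371·sin(62.334°)) = 3598.111 km
|dₓₜ| = 3598.111 km

3598 km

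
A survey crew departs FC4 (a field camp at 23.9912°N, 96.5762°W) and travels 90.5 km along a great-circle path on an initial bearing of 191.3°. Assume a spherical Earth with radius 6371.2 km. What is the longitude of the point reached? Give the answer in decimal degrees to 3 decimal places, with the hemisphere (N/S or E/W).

96.750°W

δ = d/R = 90.5/6371.2 = 0.014205 rad
φ₂ = arcsin(sin φ₁ cos δ + cos φ₁ sin δ cos θ)
   = arcsin(0.40660·0.99990 + 0.91361·0.01420·-0.98061) = 23.19302°
λ₂ = λ₁ + atan2(sin θ sin δ cos φ₁, cos δ − sin φ₁ sin φ₂) = -96.74969°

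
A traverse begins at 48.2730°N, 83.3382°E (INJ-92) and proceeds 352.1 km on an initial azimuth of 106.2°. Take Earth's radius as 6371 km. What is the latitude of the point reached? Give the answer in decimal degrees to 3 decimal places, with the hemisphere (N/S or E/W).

δ = d/R = 352.1/6371 = 0.055266 rad
φ₂ = arcsin(sin φ₁ cos δ + cos φ₁ sin δ cos θ)
   = arcsin(0.74632·0.99847 + 0.66558·0.05524·-0.27899) = 47.30113°
λ₂ = λ₁ + atan2(sin θ sin δ cos φ₁, cos δ − sin φ₁ sin φ₂) = 87.82447°

47.301°N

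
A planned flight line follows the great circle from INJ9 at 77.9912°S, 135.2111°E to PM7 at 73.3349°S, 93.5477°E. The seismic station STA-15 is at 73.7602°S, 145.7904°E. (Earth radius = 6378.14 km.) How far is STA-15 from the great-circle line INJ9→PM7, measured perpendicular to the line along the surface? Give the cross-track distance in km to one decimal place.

δ₁₃ = central angle INJ9→STA-15 = 0.086217 rad  (haversine)
θ₁₃ = bearing INJ9→STA-15 = 36.603°,  θ₁₂ = bearing INJ9→PM7 = 273.071°
dₓₜ = R·arcsin(sin δ₁₃ · sin(θ₁₃ − θ₁₂)) = 6378.14·arcsin(0.08611·sin(-236.469°)) = 458.216 km
|dₓₜ| = 458.216 km

458.2 km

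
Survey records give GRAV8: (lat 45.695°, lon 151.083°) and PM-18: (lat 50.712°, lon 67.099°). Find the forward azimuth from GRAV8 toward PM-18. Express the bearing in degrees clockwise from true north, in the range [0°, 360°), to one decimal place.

308.1°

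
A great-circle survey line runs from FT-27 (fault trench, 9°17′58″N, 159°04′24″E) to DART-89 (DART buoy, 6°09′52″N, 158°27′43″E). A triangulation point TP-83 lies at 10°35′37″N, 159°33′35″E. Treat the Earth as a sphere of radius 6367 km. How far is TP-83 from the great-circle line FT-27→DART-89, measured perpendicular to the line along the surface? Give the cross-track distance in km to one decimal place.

24.8 km

FT-27: φ = +9.29944°, λ = +159.07333°
DART-89: φ = +6.16444°, λ = +158.46194°
TP-83: φ = +10.59361°, λ = +159.55972°
δ₁₃ = central angle FT-27→TP-83 = 0.024085 rad  (haversine)
θ₁₃ = bearing FT-27→TP-83 = 20.272°,  θ₁₂ = bearing FT-27→DART-89 = 190.980°
dₓₜ = R·arcsin(sin δ₁₃ · sin(θ₁₃ − θ₁₂)) = 6367·arcsin(0.02408·sin(-170.708°)) = -24.759 km
|dₓₜ| = 24.759 km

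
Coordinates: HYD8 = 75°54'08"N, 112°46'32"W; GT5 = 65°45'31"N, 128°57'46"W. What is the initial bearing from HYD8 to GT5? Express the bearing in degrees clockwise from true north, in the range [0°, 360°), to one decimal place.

HYD8: φ = +75.90222°, λ = -112.77556°
GT5: φ = +65.75861°, λ = -128.96278°
Δλ = -16.1872°
y = sin Δλ · cos φ₂ = -0.114461
x = cos φ₁ sin φ₂ − sin φ₁ cos φ₂ cos Δλ = -0.160329
θ = atan2(y, x) = -144.4765° → 215.5235° (mod 360°)

215.5°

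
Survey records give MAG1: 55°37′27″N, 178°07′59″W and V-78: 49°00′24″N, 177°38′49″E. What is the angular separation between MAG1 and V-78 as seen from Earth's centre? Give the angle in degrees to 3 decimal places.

MAG1: φ = +55.62417°, λ = -178.13306°
V-78: φ = +49.00667°, λ = +177.64694°
Δφ = -6.6175°,  Δλ = -4.2200°
a = sin²(Δφ/2) + cos φ₁ cos φ₂ sin²(Δλ/2) = 0.003833
c = 2·arcsin(√a) = 0.123906 rad = 7.0993°

7.099°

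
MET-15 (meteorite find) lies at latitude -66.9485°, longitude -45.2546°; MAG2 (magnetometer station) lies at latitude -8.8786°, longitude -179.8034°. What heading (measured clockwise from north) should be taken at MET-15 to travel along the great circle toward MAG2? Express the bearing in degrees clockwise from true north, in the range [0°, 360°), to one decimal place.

Δλ = -134.5488°
y = sin Δλ · cos φ₂ = -0.704114
x = cos φ₁ sin φ₂ − sin φ₁ cos φ₂ cos Δλ = -0.698202
θ = atan2(y, x) = -134.7584° → 225.2416° (mod 360°)

225.2°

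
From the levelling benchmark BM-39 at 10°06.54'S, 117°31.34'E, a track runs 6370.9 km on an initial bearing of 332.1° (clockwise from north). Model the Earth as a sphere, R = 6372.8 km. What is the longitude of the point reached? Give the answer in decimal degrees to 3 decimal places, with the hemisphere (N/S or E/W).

BM-39: φ = -10.10900°, λ = +117.52233°
δ = d/R = 6370.9/6372.8 = 0.999702 rad
φ₂ = arcsin(sin φ₁ cos δ + cos φ₁ sin δ cos θ)
   = arcsin(-0.17552·0.54055 + 0.98448·0.84131·0.88377) = 39.57587°
λ₂ = λ₁ + atan2(sin θ sin δ cos φ₁, cos δ − sin φ₁ sin φ₂) = 86.80877°

86.809°E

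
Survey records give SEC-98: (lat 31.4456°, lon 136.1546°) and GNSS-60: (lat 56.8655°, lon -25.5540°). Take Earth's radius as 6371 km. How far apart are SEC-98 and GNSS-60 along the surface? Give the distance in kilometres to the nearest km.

10045 km

Δφ = 25.4199°,  Δλ = -161.7086°
a = sin²(Δφ/2) + cos φ₁ cos φ₂ sin²(Δλ/2) = 0.502955
c = 2·arcsin(√a) = 1.576707 rad = 90.3386°
d = R·c = 6371 × 1.576707 = 10045.2 km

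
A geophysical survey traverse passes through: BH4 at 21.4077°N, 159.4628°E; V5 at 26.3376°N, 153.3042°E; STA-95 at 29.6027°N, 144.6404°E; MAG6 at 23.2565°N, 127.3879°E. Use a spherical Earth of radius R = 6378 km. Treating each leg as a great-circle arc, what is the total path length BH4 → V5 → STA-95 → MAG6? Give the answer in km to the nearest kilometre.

3615 km

BH4→V5: c = 0.130590 rad, d = 832.90 km
V5→STA-95: c = 0.145143 rad, d = 925.72 km
STA-95→MAG6: c = 0.291093 rad, d = 1856.59 km
Total = 832.90 + 925.72 + 1856.59 = 3615.22 km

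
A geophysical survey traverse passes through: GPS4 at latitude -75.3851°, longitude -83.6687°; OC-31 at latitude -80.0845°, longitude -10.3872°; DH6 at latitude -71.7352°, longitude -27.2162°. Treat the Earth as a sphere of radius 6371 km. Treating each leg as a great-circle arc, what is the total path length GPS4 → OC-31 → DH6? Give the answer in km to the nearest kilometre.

GPS4→OC-31: c = 0.262715 rad, d = 1673.76 km
OC-31→DH6: c = 0.160860 rad, d = 1024.84 km
Total = 1673.76 + 1024.84 = 2698.59 km

2699 km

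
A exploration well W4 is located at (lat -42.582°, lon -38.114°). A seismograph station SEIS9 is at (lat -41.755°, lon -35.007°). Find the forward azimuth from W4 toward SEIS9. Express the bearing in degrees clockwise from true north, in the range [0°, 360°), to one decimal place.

71.3°

Δλ = 3.1070°
y = sin Δλ · cos φ₂ = 0.040434
x = cos φ₁ sin φ₂ − sin φ₁ cos φ₂ cos Δλ = 0.013691
θ = atan2(y, x) = 71.2933° → 71.2933° (mod 360°)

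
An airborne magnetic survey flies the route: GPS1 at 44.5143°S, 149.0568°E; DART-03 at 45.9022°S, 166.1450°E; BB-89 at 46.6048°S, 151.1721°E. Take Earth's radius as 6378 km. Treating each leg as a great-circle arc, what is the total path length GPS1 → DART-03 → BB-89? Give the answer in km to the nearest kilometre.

2500 km

GPS1→DART-03: c = 0.211103 rad, d = 1346.42 km
DART-03→BB-89: c = 0.180841 rad, d = 1153.41 km
Total = 1346.42 + 1153.41 = 2499.82 km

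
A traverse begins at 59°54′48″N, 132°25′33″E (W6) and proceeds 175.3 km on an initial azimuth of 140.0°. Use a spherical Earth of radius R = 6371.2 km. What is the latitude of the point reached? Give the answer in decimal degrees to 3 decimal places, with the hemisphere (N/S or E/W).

W6: φ = +59.91333°, λ = +132.42583°
δ = d/R = 175.3/6371.2 = 0.027514 rad
φ₂ = arcsin(sin φ₁ cos δ + cos φ₁ sin δ cos θ)
   = arcsin(0.86527·0.99962 + 0.50131·0.02751·-0.76604) = 58.69083°
λ₂ = λ₁ + atan2(sin θ sin δ cos φ₁, cos δ − sin φ₁ sin φ₂) = 134.37597°

58.691°N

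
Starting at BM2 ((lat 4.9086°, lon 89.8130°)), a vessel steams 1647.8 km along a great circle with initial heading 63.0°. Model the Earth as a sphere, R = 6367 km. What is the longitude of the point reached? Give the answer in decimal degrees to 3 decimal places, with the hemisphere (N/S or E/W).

103.267°E

δ = d/R = 1647.8/6367 = 0.258803 rad
φ₂ = arcsin(sin φ₁ cos δ + cos φ₁ sin δ cos θ)
   = arcsin(0.08557·0.96670 + 0.99633·0.25592·0.45399) = 11.44795°
λ₂ = λ₁ + atan2(sin θ sin δ cos φ₁, cos δ − sin φ₁ sin φ₂) = 103.26663°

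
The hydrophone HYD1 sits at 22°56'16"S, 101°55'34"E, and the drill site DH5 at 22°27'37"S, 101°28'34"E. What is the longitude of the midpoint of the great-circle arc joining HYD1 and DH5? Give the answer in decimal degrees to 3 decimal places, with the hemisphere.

HYD1: φ = -22.93778°, λ = +101.92611°
DH5: φ = -22.46028°, λ = +101.47611°
Bx = cos φ₂ cos Δλ = 0.924116,  By = cos φ₂ sin Δλ = -0.007258
φₘ = atan2(sin φ₁ + sin φ₂, √((cos φ₁ + Bx)² + By²)) = -22.69919°
λₘ = λ₁ + atan2(By, cos φ₁ + Bx) = 101.70072°

101.701°E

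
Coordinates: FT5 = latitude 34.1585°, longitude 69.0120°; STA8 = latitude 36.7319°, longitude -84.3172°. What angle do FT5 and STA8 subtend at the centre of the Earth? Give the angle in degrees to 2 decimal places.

104.88°

Δφ = 2.5734°,  Δλ = -153.3292°
a = sin²(Δφ/2) + cos φ₁ cos φ₂ sin²(Δλ/2) = 0.628407
c = 2·arcsin(√a) = 1.830520 rad = 104.8811°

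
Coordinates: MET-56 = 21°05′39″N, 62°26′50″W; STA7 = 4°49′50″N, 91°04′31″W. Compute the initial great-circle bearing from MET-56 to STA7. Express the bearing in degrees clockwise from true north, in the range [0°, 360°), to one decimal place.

MET-56: φ = +21.09417°, λ = -62.44722°
STA7: φ = +4.83056°, λ = -91.07528°
Δλ = -28.6281°
y = sin Δλ · cos φ₂ = -0.477420
x = cos φ₁ sin φ₂ − sin φ₁ cos φ₂ cos Δλ = -0.236215
θ = atan2(y, x) = -116.3250° → 243.6750° (mod 360°)

243.7°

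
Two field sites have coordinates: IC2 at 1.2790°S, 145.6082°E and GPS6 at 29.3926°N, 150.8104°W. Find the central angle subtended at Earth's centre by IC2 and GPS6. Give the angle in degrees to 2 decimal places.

67.88°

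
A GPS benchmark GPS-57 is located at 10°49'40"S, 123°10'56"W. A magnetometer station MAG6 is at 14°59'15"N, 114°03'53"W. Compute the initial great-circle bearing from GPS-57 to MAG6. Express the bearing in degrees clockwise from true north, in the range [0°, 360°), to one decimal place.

GPS-57: φ = -10.82778°, λ = -123.18222°
MAG6: φ = +14.98750°, λ = -114.06472°
Δλ = 9.1175°
y = sin Δλ · cos φ₂ = 0.153069
x = cos φ₁ sin φ₂ − sin φ₁ cos φ₂ cos Δλ = 0.433178
θ = atan2(y, x) = 19.4615° → 19.4615° (mod 360°)

19.5°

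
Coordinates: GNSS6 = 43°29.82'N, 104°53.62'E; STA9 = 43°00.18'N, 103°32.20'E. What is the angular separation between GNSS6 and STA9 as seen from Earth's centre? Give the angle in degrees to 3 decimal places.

1.105°

GNSS6: φ = +43.49700°, λ = +104.89367°
STA9: φ = +43.00300°, λ = +103.53667°
Δφ = -0.4940°,  Δλ = -1.3570°
a = sin²(Δφ/2) + cos φ₁ cos φ₂ sin²(Δλ/2) = 0.000093
c = 2·arcsin(√a) = 0.019285 rad = 1.1050°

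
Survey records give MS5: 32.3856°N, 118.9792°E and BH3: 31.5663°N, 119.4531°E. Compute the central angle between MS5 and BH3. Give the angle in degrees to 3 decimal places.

0.913°

Δφ = -0.8193°,  Δλ = 0.4739°
a = sin²(Δφ/2) + cos φ₁ cos φ₂ sin²(Δλ/2) = 0.000063
c = 2·arcsin(√a) = 0.015928 rad = 0.9126°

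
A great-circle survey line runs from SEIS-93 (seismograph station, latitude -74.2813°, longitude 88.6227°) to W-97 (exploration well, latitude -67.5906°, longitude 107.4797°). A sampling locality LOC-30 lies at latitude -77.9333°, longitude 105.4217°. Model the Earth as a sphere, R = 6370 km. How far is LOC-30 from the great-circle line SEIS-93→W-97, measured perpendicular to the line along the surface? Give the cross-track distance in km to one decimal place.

600.7 km

δ₁₃ = central angle SEIS-93→LOC-30 = 0.094349 rad  (haversine)
θ₁₃ = bearing SEIS-93→LOC-30 = 140.109°,  θ₁₂ = bearing SEIS-93→W-97 = 51.842°
dₓₜ = R·arcsin(sin δ₁₃ · sin(θ₁₃ − θ₁₂)) = 6370·arcsin(0.09421·sin(88.267°)) = 600.729 km
|dₓₜ| = 600.729 km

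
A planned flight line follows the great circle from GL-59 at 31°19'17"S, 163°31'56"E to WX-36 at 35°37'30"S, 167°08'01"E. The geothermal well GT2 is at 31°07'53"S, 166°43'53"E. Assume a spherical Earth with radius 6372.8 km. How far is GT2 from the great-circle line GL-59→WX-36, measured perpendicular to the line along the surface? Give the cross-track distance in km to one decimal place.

262.0 km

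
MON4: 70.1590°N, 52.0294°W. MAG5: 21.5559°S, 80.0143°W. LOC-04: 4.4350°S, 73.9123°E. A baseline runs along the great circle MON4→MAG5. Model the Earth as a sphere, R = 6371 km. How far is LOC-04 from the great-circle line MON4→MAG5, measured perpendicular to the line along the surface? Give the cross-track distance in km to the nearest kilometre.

3311 km

δ₁₃ = central angle MON4→LOC-04 = 1.845605 rad  (haversine)
θ₁₃ = bearing MON4→LOC-04 = 56.999°,  θ₁₂ = bearing MON4→MAG5 = 205.938°
dₓₜ = R·arcsin(sin δ₁₃ · sin(θ₁₃ − θ₁₂)) = 6371·arcsin(0.96248·sin(-148.939°)) = -3310.775 km
|dₓₜ| = 3310.775 km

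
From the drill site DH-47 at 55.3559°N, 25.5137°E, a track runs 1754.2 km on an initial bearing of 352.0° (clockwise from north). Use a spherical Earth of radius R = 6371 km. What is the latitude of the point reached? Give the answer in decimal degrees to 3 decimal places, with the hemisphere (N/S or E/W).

70.867°N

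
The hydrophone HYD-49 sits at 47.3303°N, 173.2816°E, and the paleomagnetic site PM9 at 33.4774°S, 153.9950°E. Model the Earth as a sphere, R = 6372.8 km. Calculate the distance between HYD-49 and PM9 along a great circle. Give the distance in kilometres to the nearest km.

Δφ = -80.8077°,  Δλ = -19.2866°
a = sin²(Δφ/2) + cos φ₁ cos φ₂ sin²(Δλ/2) = 0.435989
c = 2·arcsin(√a) = 1.442423 rad = 82.6447°
d = R·c = 6372.8 × 1.442423 = 9192.3 km

9192 km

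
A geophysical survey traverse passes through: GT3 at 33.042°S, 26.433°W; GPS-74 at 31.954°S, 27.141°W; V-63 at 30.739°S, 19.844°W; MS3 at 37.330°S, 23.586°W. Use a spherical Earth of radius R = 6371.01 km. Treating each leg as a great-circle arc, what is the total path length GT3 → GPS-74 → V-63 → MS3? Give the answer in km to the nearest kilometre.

GT3→GPS-74: c = 0.021661 rad, d = 138.00 km
GPS-74→V-63: c = 0.110791 rad, d = 705.85 km
V-63→MS3: c = 0.127099 rad, d = 809.75 km
Total = 138.00 + 705.85 + 809.75 = 1653.61 km

1654 km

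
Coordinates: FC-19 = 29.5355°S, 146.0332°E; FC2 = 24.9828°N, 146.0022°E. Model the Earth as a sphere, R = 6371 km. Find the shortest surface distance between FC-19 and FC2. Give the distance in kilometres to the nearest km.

6062 km

Δφ = 54.5183°,  Δλ = -0.0310°
a = sin²(Δφ/2) + cos φ₁ cos φ₂ sin²(Δλ/2) = 0.209779
c = 2·arcsin(√a) = 0.951524 rad = 54.5183°
d = R·c = 6371 × 0.951524 = 6062.2 km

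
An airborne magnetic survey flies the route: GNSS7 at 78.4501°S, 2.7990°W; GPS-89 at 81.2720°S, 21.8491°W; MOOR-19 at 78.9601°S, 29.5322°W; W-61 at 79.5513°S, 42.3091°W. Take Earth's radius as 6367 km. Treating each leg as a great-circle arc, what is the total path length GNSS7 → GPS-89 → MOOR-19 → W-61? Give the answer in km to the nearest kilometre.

GNSS7→GPS-89: c = 0.075867 rad, d = 483.05 km
GPS-89→MOOR-19: c = 0.046368 rad, d = 295.23 km
MOOR-19→W-61: c = 0.042739 rad, d = 272.12 km
Total = 483.05 + 295.23 + 272.12 = 1050.39 km

1050 km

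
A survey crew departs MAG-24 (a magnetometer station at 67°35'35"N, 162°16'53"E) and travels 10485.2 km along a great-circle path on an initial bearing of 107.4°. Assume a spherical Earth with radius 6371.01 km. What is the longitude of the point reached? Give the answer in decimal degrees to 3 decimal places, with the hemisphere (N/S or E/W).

122.278°W

MAG-24: φ = +67.59306°, λ = +162.28139°
δ = d/R = 10485.2/6371.01 = 1.645767 rad
φ₂ = arcsin(sin φ₁ cos δ + cos φ₁ sin δ cos θ)
   = arcsin(0.92450·-0.07490 + 0.38118·0.99719·-0.29904) = -10.53958°
λ₂ = λ₁ + atan2(sin θ sin δ cos φ₁, cos δ − sin φ₁ sin φ₂) = -122.27761°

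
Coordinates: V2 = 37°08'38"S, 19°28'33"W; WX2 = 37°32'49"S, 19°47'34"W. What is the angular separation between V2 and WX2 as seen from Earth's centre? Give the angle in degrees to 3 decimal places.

0.475°

V2: φ = -37.14389°, λ = -19.47583°
WX2: φ = -37.54694°, λ = -19.79278°
Δφ = -0.4031°,  Δλ = -0.3169°
a = sin²(Δφ/2) + cos φ₁ cos φ₂ sin²(Δλ/2) = 0.000017
c = 2·arcsin(√a) = 0.008296 rad = 0.4753°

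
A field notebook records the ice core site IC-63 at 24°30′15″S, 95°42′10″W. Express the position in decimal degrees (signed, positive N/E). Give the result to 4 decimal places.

-24.5042°, -95.7028°

lat: 24.5042° S → -24.5042°
lon: 95.7028° W → -95.7028°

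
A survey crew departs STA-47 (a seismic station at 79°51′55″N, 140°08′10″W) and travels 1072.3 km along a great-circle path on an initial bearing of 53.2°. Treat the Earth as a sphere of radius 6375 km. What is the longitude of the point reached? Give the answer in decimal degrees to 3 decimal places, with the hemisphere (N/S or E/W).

79.285°W

STA-47: φ = +79.86528°, λ = -140.13611°
δ = d/R = 1072.3/6375 = 0.168204 rad
φ₂ = arcsin(sin φ₁ cos δ + cos φ₁ sin δ cos θ)
   = arcsin(0.98440·0.98589 + 0.17596·0.16741·0.59902) = 81.17078°
λ₂ = λ₁ + atan2(sin θ sin δ cos φ₁, cos δ − sin φ₁ sin φ₂) = -79.28461°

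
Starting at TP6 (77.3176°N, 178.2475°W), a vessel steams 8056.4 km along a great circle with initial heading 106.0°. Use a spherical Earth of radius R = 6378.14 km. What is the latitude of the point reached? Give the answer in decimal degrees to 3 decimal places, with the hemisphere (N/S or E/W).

13.755°N

δ = d/R = 8056.4/6378.14 = 1.263127 rad
φ₂ = arcsin(sin φ₁ cos δ + cos φ₁ sin δ cos θ)
   = arcsin(0.97560·0.30284 + 0.21955·0.95304·-0.27564) = 13.75533°
λ₂ = λ₁ + atan2(sin θ sin δ cos φ₁, cos δ − sin φ₁ sin φ₂) = -107.65608°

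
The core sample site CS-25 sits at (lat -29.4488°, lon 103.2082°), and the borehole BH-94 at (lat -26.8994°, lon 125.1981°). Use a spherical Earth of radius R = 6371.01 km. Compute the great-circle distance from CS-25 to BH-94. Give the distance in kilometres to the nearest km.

Δφ = 2.5494°,  Δλ = 21.9899°
a = sin²(Δφ/2) + cos φ₁ cos φ₂ sin²(Δλ/2) = 0.028743
c = 2·arcsin(√a) = 0.340720 rad = 19.5218°
d = R·c = 6371.01 × 0.340720 = 2170.7 km

2171 km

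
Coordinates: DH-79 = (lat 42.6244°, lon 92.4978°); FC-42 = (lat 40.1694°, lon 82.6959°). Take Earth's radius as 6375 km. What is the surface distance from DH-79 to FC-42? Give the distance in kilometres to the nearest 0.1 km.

Δφ = -2.4550°,  Δλ = -9.8019°
a = sin²(Δφ/2) + cos φ₁ cos φ₂ sin²(Δλ/2) = 0.004563
c = 2·arcsin(√a) = 0.135200 rad = 7.7464°
d = R·c = 6375 × 0.135200 = 861.9 km

861.9 km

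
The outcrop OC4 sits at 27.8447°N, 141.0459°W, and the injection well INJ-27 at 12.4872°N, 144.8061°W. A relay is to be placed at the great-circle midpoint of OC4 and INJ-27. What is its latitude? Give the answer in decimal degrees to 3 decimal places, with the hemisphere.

Bx = cos φ₂ cos Δλ = 0.974243,  By = cos φ₂ sin Δλ = -0.064029
φₘ = atan2(sin φ₁ + sin φ₂, √((cos φ₁ + Bx)² + By²)) = 20.17591°
λₘ = λ₁ + atan2(By, cos φ₁ + Bx) = -143.01913°

20.176°N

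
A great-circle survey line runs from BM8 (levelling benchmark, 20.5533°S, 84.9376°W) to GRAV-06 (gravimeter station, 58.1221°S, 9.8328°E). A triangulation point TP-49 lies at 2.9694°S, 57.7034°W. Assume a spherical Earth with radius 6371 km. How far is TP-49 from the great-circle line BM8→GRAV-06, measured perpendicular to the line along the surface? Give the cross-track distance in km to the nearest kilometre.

δ₁₃ = central angle BM8→TP-49 = 0.555542 rad  (haversine)
θ₁₃ = bearing BM8→TP-49 = 60.059°,  θ₁₂ = bearing BM8→GRAV-06 = 147.004°
dₓₜ = R·arcsin(sin δ₁₃ · sin(θ₁₃ − θ₁₂)) = 6371·arcsin(0.52740·sin(-86.946°)) = -3533.741 km
|dₓₜ| = 3533.741 km

3534 km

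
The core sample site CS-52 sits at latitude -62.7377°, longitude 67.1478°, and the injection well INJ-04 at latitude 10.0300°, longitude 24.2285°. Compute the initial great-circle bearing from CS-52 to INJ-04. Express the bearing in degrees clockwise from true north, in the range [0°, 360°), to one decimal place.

317.1°

Δλ = -42.9193°
y = sin Δλ · cos φ₂ = -0.670560
x = cos φ₁ sin φ₂ − sin φ₁ cos φ₂ cos Δλ = 0.720797
θ = atan2(y, x) = -42.9322° → 317.0678° (mod 360°)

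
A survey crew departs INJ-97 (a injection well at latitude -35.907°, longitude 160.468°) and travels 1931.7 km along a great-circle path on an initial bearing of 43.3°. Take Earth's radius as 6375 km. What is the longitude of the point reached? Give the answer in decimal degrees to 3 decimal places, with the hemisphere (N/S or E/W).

δ = d/R = 1931.7/6375 = 0.303012 rad
φ₂ = arcsin(sin φ₁ cos δ + cos φ₁ sin δ cos θ)
   = arcsin(-0.58647·0.95444 + 0.80997·0.29840·0.72777) = -22.57275°
λ₂ = λ₁ + atan2(sin θ sin δ cos φ₁, cos δ − sin φ₁ sin φ₂) = 173.27240°

173.272°E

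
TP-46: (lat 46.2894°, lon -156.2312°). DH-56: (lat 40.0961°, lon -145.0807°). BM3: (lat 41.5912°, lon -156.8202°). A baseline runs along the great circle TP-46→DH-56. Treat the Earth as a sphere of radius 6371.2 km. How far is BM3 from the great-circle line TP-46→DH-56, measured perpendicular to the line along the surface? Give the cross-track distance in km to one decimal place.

δ₁₃ = central angle TP-46→BM3 = 0.082332 rad  (haversine)
θ₁₃ = bearing TP-46→BM3 = 185.364°,  θ₁₂ = bearing TP-46→DH-56 = 123.373°
dₓₜ = R·arcsin(sin δ₁₃ · sin(θ₁₃ − θ₁₂)) = 6371.2·arcsin(0.08224·sin(61.991°)) = 462.999 km
|dₓₜ| = 462.999 km

463.0 km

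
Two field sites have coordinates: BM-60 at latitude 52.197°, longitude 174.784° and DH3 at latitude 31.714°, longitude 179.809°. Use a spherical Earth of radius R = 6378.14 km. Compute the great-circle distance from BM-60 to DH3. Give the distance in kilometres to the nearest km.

Δφ = -20.4830°,  Δλ = 5.0250°
a = sin²(Δφ/2) + cos φ₁ cos φ₂ sin²(Δλ/2) = 0.032614
c = 2·arcsin(√a) = 0.363180 rad = 20.8087°
d = R·c = 6378.14 × 0.363180 = 2316.4 km

2316 km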